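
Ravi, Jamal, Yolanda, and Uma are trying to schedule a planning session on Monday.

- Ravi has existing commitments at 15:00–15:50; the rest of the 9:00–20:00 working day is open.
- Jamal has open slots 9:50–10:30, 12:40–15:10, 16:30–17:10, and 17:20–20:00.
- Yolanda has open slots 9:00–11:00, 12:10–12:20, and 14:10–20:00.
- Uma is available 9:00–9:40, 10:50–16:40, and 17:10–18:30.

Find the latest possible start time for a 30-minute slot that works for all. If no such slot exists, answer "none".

18:00

Ravi free within 09:00–20:00: 09:00–15:00, 15:50–20:00.
Ravi ∩ Jamal: 09:50–10:30, 12:40–15:00, 16:30–17:10, 17:20–20:00.
Ravi ∩ Jamal ∩ Yolanda: 09:50–10:30, 14:10–15:00, 16:30–17:10, 17:20–20:00.
Ravi ∩ Jamal ∩ Yolanda ∩ Uma: 14:10–15:00, 16:30–16:40, 17:20–18:30.
Windows ≥ 30 min: 14:10–15:00, 17:20–18:30.
Latest start in the last window 17:20–18:30 is 18:30 − 30 min = 18:00.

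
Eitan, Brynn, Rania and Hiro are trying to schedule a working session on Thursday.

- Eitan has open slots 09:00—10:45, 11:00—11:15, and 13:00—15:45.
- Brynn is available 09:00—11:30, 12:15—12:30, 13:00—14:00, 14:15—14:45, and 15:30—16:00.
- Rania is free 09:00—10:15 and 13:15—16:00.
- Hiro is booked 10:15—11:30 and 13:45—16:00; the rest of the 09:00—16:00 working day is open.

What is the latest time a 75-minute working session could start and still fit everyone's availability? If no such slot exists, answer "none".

Hiro free within 09:00–16:00: 09:00–10:15, 11:30–13:45.
Eitan ∩ Brynn: 09:00–10:45, 11:00–11:15, 13:00–14:00, 14:15–14:45, 15:30–15:45.
Eitan ∩ Brynn ∩ Rania: 09:00–10:15, 13:15–14:00, 14:15–14:45, 15:30–15:45.
Eitan ∩ Brynn ∩ Rania ∩ Hiro: 09:00–10:15, 13:15–13:45.
Windows ≥ 75 min: 09:00–10:15.
Latest start in the last window 09:00–10:15 is 10:15 − 75 min = 09:00.

09:00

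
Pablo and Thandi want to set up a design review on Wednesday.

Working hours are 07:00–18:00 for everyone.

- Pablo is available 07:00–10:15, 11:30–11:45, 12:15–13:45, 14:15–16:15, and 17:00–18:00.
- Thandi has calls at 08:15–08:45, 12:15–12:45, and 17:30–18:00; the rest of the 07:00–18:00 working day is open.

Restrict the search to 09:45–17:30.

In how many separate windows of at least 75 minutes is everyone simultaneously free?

1

Thandi free within 07:00–18:00: 07:00–08:15, 08:45–12:15, 12:45–17:30.
Pablo ∩ Thandi: 07:00–08:15, 08:45–10:15, 11:30–11:45, 12:45–13:45, 14:15–16:15, 17:00–17:30.
Restricted to 09:45–17:30: 09:45–10:15, 11:30–11:45, 12:45–13:45, 14:15–16:15, 17:00–17:30.
Windows ≥ 75 min: 14:15–16:15.
That's 1 window.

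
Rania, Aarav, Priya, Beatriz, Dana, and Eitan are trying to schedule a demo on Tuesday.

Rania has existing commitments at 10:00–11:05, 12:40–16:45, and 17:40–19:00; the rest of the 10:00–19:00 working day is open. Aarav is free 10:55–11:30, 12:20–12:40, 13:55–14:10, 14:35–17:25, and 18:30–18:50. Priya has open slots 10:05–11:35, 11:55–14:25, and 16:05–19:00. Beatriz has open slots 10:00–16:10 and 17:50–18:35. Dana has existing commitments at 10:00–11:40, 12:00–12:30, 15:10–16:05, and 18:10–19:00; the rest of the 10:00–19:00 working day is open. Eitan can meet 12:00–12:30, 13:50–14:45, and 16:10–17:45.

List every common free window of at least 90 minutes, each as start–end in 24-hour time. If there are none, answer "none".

Rania free within 10:00–19:00: 11:05–12:40, 16:45–17:40.
Dana free within 10:00–19:00: 11:40–12:00, 12:30–15:10, 16:05–18:10.
Rania ∩ Aarav: 11:05–11:30, 12:20–12:40, 16:45–17:25.
Rania ∩ Aarav ∩ Priya: 11:05–11:30, 12:20–12:40, 16:45–17:25.
Rania ∩ Aarav ∩ Priya ∩ Beatriz: 11:05–11:30, 12:20–12:40.
Rania ∩ Aarav ∩ Priya ∩ Beatriz ∩ Dana: 12:30–12:40.
Rania ∩ Aarav ∩ Priya ∩ Beatriz ∩ Dana ∩ Eitan: (none).
Windows ≥ 90 min: (none).

none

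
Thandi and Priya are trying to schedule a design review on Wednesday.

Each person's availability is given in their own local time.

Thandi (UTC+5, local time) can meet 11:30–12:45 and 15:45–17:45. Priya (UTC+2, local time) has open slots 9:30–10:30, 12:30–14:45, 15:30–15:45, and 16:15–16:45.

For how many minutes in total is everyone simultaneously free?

135 minutes

Thandi → UTC: 06:30–07:45, 10:45–12:45.
Priya → UTC: 07:30–08:30, 10:30–12:45, 13:30–13:45, 14:15–14:45.
Thandi ∩ Priya: 07:30–07:45, 10:45–12:45.
Total common minutes: 15 + 120 = 135.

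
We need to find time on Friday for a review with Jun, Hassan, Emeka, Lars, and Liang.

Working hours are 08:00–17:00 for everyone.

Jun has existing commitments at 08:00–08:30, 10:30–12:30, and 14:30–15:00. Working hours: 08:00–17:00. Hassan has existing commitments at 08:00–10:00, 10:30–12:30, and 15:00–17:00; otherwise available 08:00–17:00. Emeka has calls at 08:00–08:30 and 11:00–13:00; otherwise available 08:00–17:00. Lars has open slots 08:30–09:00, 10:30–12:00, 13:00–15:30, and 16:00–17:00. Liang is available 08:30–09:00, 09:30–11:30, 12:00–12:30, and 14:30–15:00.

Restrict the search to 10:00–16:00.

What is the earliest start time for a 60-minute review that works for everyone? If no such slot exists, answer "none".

Jun free within 08:00–17:00: 08:30–10:30, 12:30–14:30, 15:00–17:00.
Hassan free within 08:00–17:00: 10:00–10:30, 12:30–15:00.
Emeka free within 08:00–17:00: 08:30–11:00, 13:00–17:00.
Jun ∩ Hassan: 10:00–10:30, 12:30–14:30.
Jun ∩ Hassan ∩ Emeka: 10:00–10:30, 13:00–14:30.
Jun ∩ Hassan ∩ Emeka ∩ Lars: 13:00–14:30.
Jun ∩ Hassan ∩ Emeka ∩ Lars ∩ Liang: (none).
Restricted to 10:00–16:00: (none).
Windows ≥ 60 min: (none).

none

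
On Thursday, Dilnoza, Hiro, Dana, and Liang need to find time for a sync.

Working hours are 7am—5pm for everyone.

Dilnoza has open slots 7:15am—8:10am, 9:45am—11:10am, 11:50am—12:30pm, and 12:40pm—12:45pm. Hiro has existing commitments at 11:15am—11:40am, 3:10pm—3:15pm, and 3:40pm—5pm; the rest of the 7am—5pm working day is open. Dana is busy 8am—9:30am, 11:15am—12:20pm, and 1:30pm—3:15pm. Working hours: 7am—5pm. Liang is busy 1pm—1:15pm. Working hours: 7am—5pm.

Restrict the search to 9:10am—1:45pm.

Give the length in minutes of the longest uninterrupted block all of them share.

Hiro free within 07:00–17:00: 07:00–11:15, 11:40–15:10, 15:15–15:40.
Dana free within 07:00–17:00: 07:00–08:00, 09:30–11:15, 12:20–13:30, 15:15–17:00.
Liang free within 07:00–17:00: 07:00–13:00, 13:15–17:00.
Dilnoza ∩ Hiro: 07:15–08:10, 09:45–11:10, 11:50–12:30, 12:40–12:45.
Dilnoza ∩ Hiro ∩ Dana: 07:15–08:00, 09:45–11:10, 12:20–12:30, 12:40–12:45.
Dilnoza ∩ Hiro ∩ Dana ∩ Liang: 07:15–08:00, 09:45–11:10, 12:20–12:30, 12:40–12:45.
Restricted to 09:10–13:45: 09:45–11:10, 12:20–12:30, 12:40–12:45.
Common window lengths: 85, 10, 5 min; longest is 85.

85 minutes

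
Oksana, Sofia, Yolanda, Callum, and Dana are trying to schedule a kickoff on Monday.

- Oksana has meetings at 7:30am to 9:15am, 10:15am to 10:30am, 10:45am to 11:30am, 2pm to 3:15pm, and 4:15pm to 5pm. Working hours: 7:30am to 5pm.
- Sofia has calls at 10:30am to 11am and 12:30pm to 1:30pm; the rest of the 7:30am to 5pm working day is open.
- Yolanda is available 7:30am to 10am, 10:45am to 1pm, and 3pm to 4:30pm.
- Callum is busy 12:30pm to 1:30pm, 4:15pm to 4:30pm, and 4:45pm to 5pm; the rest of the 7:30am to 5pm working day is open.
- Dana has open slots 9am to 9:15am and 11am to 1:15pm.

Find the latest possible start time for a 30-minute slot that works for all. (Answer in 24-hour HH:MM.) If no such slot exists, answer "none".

Oksana free within 07:30–17:00: 09:15–10:15, 10:30–10:45, 11:30–14:00, 15:15–16:15.
Sofia free within 07:30–17:00: 07:30–10:30, 11:00–12:30, 13:30–17:00.
Callum free within 07:30–17:00: 07:30–12:30, 13:30–16:15, 16:30–16:45.
Oksana ∩ Sofia: 09:15–10:15, 11:30–12:30, 13:30–14:00, 15:15–16:15.
Oksana ∩ Sofia ∩ Yolanda: 09:15–10:00, 11:30–12:30, 15:15–16:15.
Oksana ∩ Sofia ∩ Yolanda ∩ Callum: 09:15–10:00, 11:30–12:30, 15:15–16:15.
Oksana ∩ Sofia ∩ Yolanda ∩ Callum ∩ Dana: 11:30–12:30.
Windows ≥ 30 min: 11:30–12:30.
Latest start in the last window 11:30–12:30 is 12:30 − 30 min = 12:00.

12:00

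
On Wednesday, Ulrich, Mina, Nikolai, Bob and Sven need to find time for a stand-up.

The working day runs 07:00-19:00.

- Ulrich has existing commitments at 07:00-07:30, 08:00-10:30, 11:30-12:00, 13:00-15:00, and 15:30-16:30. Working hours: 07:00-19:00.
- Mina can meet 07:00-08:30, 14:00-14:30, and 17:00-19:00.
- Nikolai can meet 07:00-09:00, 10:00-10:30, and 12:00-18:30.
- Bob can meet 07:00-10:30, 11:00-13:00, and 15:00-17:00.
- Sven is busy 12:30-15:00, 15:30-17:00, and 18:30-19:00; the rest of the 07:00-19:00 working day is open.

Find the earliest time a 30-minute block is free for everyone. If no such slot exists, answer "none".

07:30

Ulrich free within 07:00–19:00: 07:30–08:00, 10:30–11:30, 12:00–13:00, 15:00–15:30, 16:30–19:00.
Sven free within 07:00–19:00: 07:00–12:30, 15:00–15:30, 17:00–18:30.
Ulrich ∩ Mina: 07:30–08:00, 17:00–19:00.
Ulrich ∩ Mina ∩ Nikolai: 07:30–08:00, 17:00–18:30.
Ulrich ∩ Mina ∩ Nikolai ∩ Bob: 07:30–08:00.
Ulrich ∩ Mina ∩ Nikolai ∩ Bob ∩ Sven: 07:30–08:00.
Windows ≥ 30 min: 07:30–08:00.
Earliest such window starts at 07:30.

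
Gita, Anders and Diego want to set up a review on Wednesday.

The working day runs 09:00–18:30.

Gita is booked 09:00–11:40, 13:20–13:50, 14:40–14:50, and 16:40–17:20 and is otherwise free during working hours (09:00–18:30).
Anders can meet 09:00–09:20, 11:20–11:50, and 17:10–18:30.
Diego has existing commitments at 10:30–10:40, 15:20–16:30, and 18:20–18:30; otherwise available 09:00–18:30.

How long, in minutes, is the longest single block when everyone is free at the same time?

60 minutes

Gita free within 09:00–18:30: 11:40–13:20, 13:50–14:40, 14:50–16:40, 17:20–18:30.
Diego free within 09:00–18:30: 09:00–10:30, 10:40–15:20, 16:30–18:20.
Gita ∩ Anders: 11:40–11:50, 17:20–18:30.
Gita ∩ Anders ∩ Diego: 11:40–11:50, 17:20–18:20.
Common window lengths: 10, 60 min; longest is 60.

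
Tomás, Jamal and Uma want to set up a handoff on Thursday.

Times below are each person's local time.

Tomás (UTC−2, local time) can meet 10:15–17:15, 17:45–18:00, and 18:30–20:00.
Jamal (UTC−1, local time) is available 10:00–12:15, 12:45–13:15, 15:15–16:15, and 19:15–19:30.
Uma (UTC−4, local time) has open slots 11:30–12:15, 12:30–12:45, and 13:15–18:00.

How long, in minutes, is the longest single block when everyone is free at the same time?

15 minutes

Tomás → UTC: 12:15–19:15, 19:45–20:00, 20:30–22:00.
Jamal → UTC: 11:00–13:15, 13:45–14:15, 16:15–17:15, 20:15–20:30.
Uma → UTC: 15:30–16:15, 16:30–16:45, 17:15–22:00.
Tomás ∩ Jamal: 12:15–13:15, 13:45–14:15, 16:15–17:15.
Tomás ∩ Jamal ∩ Uma: 16:30–16:45.
Single common window of 15 minutes.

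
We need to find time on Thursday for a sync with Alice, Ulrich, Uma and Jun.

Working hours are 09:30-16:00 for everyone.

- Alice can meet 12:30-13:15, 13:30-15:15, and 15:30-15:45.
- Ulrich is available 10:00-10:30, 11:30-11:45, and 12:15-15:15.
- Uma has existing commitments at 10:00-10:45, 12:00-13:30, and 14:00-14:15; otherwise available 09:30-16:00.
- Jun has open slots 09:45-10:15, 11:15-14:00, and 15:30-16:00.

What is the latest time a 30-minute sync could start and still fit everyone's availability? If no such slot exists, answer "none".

13:30

Uma free within 09:30–16:00: 09:30–10:00, 10:45–12:00, 13:30–14:00, 14:15–16:00.
Alice ∩ Ulrich: 12:30–13:15, 13:30–15:15.
Alice ∩ Ulrich ∩ Uma: 13:30–14:00, 14:15–15:15.
Alice ∩ Ulrich ∩ Uma ∩ Jun: 13:30–14:00.
Windows ≥ 30 min: 13:30–14:00.
Latest start in the last window 13:30–14:00 is 14:00 − 30 min = 13:30.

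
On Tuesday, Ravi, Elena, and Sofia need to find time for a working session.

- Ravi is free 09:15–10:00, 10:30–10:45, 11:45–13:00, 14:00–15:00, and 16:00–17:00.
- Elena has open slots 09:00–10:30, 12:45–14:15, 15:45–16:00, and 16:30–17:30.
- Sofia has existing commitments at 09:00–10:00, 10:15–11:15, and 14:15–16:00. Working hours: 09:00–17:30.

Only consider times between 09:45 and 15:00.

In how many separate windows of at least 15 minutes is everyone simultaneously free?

Sofia free within 09:00–17:30: 10:00–10:15, 11:15–14:15, 16:00–17:30.
Ravi ∩ Elena: 09:15–10:00, 12:45–13:00, 14:00–14:15, 16:30–17:00.
Ravi ∩ Elena ∩ Sofia: 12:45–13:00, 14:00–14:15, 16:30–17:00.
Restricted to 09:45–15:00: 12:45–13:00, 14:00–14:15.
Windows ≥ 15 min: 12:45–13:00, 14:00–14:15.
That's 2 windows.

2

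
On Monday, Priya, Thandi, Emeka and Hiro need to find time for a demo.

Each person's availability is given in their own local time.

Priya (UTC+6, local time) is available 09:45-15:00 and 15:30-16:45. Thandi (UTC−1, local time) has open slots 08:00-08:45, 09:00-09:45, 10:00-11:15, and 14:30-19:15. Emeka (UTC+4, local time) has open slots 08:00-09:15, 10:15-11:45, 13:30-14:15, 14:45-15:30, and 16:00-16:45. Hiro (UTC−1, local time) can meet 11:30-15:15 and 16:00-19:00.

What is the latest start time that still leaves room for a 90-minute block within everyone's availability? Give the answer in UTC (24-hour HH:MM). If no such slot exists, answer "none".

none

Priya → UTC: 03:45–09:00, 09:30–10:45.
Thandi → UTC: 09:00–09:45, 10:00–10:45, 11:00–12:15, 15:30–20:15.
Emeka → UTC: 04:00–05:15, 06:15–07:45, 09:30–10:15, 10:45–11:30, 12:00–12:45.
Hiro → UTC: 12:30–16:15, 17:00–20:00.
Priya ∩ Thandi: 09:30–09:45, 10:00–10:45.
Priya ∩ Thandi ∩ Emeka: 09:30–09:45, 10:00–10:15.
Priya ∩ Thandi ∩ Emeka ∩ Hiro: (none).
Windows ≥ 90 min: (none).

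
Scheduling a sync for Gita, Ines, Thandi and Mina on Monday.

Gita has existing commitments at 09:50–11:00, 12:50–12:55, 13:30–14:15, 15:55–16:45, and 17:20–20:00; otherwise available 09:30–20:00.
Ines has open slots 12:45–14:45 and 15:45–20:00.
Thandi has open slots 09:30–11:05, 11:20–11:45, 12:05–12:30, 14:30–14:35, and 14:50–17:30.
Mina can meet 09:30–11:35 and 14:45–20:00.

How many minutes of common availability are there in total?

Gita free within 09:30–20:00: 09:30–09:50, 11:00–12:50, 12:55–13:30, 14:15–15:55, 16:45–17:20.
Gita ∩ Ines: 12:45–12:50, 12:55–13:30, 14:15–14:45, 15:45–15:55, 16:45–17:20.
Gita ∩ Ines ∩ Thandi: 14:30–14:35, 15:45–15:55, 16:45–17:20.
Gita ∩ Ines ∩ Thandi ∩ Mina: 15:45–15:55, 16:45–17:20.
Total common minutes: 10 + 35 = 45.

45 minutes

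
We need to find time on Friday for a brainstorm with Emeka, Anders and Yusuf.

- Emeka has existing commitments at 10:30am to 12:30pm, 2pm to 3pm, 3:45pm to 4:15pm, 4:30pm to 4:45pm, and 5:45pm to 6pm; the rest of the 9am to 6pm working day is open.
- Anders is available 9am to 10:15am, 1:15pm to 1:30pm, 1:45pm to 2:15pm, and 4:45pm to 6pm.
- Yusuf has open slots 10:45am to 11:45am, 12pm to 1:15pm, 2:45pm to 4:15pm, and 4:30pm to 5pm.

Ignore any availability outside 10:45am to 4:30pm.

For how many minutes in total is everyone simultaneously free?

0 minutes

Emeka free within 09:00–18:00: 09:00–10:30, 12:30–14:00, 15:00–15:45, 16:15–16:30, 16:45–17:45.
Emeka ∩ Anders: 09:00–10:15, 13:15–13:30, 13:45–14:00, 16:45–17:45.
Emeka ∩ Anders ∩ Yusuf: 16:45–17:00.
Restricted to 10:45–16:30: (none).
Total common minutes: 0.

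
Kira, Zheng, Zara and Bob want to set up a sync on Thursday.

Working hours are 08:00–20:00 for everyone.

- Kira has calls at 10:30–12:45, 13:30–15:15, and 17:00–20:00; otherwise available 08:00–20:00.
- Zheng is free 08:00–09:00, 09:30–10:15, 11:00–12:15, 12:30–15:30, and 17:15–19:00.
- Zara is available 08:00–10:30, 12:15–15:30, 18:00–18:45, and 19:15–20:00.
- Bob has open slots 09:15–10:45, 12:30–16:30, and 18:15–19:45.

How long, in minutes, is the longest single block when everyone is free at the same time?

45 minutes

Kira free within 08:00–20:00: 08:00–10:30, 12:45–13:30, 15:15–17:00.
Kira ∩ Zheng: 08:00–09:00, 09:30–10:15, 12:45–13:30, 15:15–15:30.
Kira ∩ Zheng ∩ Zara: 08:00–09:00, 09:30–10:15, 12:45–13:30, 15:15–15:30.
Kira ∩ Zheng ∩ Zara ∩ Bob: 09:30–10:15, 12:45–13:30, 15:15–15:30.
Common window lengths: 45, 45, 15 min; longest is 45.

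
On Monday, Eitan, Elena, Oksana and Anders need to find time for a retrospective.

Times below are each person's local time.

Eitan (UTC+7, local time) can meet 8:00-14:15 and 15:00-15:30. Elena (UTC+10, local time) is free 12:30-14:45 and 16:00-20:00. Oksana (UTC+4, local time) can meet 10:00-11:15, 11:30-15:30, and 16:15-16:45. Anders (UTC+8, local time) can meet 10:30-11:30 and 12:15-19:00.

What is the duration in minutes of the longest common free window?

75 minutes

Eitan → UTC: 01:00–07:15, 08:00–08:30.
Elena → UTC: 02:30–04:45, 06:00–10:00.
Oksana → UTC: 06:00–07:15, 07:30–11:30, 12:15–12:45.
Anders → UTC: 02:30–03:30, 04:15–11:00.
Eitan ∩ Elena: 02:30–04:45, 06:00–07:15, 08:00–08:30.
Eitan ∩ Elena ∩ Oksana: 06:00–07:15, 08:00–08:30.
Eitan ∩ Elena ∩ Oksana ∩ Anders: 06:00–07:15, 08:00–08:30.
Common window lengths: 75, 30 min; longest is 75.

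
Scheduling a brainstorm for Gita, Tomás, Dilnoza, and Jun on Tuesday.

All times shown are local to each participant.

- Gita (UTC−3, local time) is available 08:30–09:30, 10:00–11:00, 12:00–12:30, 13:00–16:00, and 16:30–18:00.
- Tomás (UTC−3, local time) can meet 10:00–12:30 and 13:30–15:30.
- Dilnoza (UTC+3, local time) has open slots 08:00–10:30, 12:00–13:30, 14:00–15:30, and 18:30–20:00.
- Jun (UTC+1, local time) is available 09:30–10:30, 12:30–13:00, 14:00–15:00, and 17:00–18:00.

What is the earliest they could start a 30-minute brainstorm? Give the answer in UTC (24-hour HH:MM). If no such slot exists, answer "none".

16:30

Gita → UTC: 11:30–12:30, 13:00–14:00, 15:00–15:30, 16:00–19:00, 19:30–21:00.
Tomás → UTC: 13:00–15:30, 16:30–18:30.
Dilnoza → UTC: 05:00–07:30, 09:00–10:30, 11:00–12:30, 15:30–17:00.
Jun → UTC: 08:30–09:30, 11:30–12:00, 13:00–14:00, 16:00–17:00.
Gita ∩ Tomás: 13:00–14:00, 15:00–15:30, 16:30–18:30.
Gita ∩ Tomás ∩ Dilnoza: 16:30–17:00.
Gita ∩ Tomás ∩ Dilnoza ∩ Jun: 16:30–17:00.
Windows ≥ 30 min: 16:30–17:00.
Earliest such window starts at 16:30.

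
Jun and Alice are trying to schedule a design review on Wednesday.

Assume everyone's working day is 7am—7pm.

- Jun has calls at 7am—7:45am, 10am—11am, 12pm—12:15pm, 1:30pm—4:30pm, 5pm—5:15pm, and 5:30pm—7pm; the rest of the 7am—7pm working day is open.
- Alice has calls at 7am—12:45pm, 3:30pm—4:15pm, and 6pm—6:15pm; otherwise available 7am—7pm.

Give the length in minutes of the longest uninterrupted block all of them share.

45 minutes

Jun free within 07:00–19:00: 07:45–10:00, 11:00–12:00, 12:15–13:30, 16:30–17:00, 17:15–17:30.
Alice free within 07:00–19:00: 12:45–15:30, 16:15–18:00, 18:15–19:00.
Jun ∩ Alice: 12:45–13:30, 16:30–17:00, 17:15–17:30.
Common window lengths: 45, 30, 15 min; longest is 45.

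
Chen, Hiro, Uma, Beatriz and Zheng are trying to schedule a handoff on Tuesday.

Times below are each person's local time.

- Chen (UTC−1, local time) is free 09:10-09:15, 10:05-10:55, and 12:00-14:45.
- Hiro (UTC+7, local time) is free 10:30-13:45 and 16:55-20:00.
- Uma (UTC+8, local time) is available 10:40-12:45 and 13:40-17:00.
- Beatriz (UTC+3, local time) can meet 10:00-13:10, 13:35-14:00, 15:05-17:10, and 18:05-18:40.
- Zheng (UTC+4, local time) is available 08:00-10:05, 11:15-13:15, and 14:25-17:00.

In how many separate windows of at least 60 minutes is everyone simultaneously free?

0

Chen → UTC: 10:10–10:15, 11:05–11:55, 13:00–15:45.
Hiro → UTC: 03:30–06:45, 09:55–13:00.
Uma → UTC: 02:40–04:45, 05:40–09:00.
Beatriz → UTC: 07:00–10:10, 10:35–11:00, 12:05–14:10, 15:05–15:40.
Zheng → UTC: 04:00–06:05, 07:15–09:15, 10:25–13:00.
Chen ∩ Hiro: 10:10–10:15, 11:05–11:55.
Chen ∩ Hiro ∩ Uma: (none).
Chen ∩ Hiro ∩ Uma ∩ Beatriz: (none).
Chen ∩ Hiro ∩ Uma ∩ Beatriz ∩ Zheng: (none).
Windows ≥ 60 min: (none).
That's 0 windows.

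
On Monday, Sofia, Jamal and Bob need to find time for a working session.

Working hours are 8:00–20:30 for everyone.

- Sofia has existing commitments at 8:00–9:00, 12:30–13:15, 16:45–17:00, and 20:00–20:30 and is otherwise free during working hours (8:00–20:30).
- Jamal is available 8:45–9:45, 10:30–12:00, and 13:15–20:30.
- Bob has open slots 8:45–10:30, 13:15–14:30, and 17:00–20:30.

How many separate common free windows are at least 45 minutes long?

Sofia free within 08:00–20:30: 09:00–12:30, 13:15–16:45, 17:00–20:00.
Sofia ∩ Jamal: 09:00–09:45, 10:30–12:00, 13:15–16:45, 17:00–20:00.
Sofia ∩ Jamal ∩ Bob: 09:00–09:45, 13:15–14:30, 17:00–20:00.
Windows ≥ 45 min: 09:00–09:45, 13:15–14:30, 17:00–20:00.
That's 3 windows.

3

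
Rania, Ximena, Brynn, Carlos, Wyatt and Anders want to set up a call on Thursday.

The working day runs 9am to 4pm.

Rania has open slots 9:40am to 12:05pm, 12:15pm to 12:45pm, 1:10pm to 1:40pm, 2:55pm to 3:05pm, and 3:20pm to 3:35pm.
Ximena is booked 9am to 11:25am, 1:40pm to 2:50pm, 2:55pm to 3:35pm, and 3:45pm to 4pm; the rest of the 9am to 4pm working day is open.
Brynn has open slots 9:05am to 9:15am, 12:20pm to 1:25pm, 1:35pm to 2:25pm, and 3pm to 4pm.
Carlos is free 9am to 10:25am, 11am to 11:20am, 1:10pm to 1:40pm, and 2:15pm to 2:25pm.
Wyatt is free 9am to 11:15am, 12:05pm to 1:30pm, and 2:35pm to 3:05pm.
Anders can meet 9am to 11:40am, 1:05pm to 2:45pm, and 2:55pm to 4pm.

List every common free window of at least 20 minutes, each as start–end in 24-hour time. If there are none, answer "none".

Ximena free within 09:00–16:00: 11:25–13:40, 14:50–14:55, 15:35–15:45.
Rania ∩ Ximena: 11:25–12:05, 12:15–12:45, 13:10–13:40.
Rania ∩ Ximena ∩ Brynn: 12:20–12:45, 13:10–13:25, 13:35–13:40.
Rania ∩ Ximena ∩ Brynn ∩ Carlos: 13:10–13:25, 13:35–13:40.
Rania ∩ Ximena ∩ Brynn ∩ Carlos ∩ Wyatt: 13:10–13:25.
Rania ∩ Ximena ∩ Brynn ∩ Carlos ∩ Wyatt ∩ Anders: 13:10–13:25.
Windows ≥ 20 min: (none).

none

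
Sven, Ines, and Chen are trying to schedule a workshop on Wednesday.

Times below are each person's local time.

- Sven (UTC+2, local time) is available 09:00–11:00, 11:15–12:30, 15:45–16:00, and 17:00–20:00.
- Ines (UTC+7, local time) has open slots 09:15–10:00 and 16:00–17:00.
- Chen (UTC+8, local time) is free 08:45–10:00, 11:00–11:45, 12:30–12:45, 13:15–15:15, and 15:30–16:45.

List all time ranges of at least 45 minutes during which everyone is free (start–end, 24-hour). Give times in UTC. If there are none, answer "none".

Sven → UTC: 07:00–09:00, 09:15–10:30, 13:45–14:00, 15:00–18:00.
Ines → UTC: 02:15–03:00, 09:00–10:00.
Chen → UTC: 00:45–02:00, 03:00–03:45, 04:30–04:45, 05:15–07:15, 07:30–08:45.
Sven ∩ Ines: 09:15–10:00.
Sven ∩ Ines ∩ Chen: (none).
Windows ≥ 45 min: (none).

none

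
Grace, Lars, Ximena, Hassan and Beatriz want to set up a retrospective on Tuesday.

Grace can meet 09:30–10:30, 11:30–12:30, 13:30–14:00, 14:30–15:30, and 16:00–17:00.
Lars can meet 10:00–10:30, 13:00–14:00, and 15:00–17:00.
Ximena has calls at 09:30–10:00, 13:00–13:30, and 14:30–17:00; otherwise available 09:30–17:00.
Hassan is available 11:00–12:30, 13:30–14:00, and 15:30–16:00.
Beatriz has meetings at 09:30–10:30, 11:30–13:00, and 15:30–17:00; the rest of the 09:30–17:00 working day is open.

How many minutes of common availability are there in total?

30 minutes

Ximena free within 09:30–17:00: 10:00–13:00, 13:30–14:30.
Beatriz free within 09:30–17:00: 10:30–11:30, 13:00–15:30.
Grace ∩ Lars: 10:00–10:30, 13:30–14:00, 15:00–15:30, 16:00–17:00.
Grace ∩ Lars ∩ Ximena: 10:00–10:30, 13:30–14:00.
Grace ∩ Lars ∩ Ximena ∩ Hassan: 13:30–14:00.
Grace ∩ Lars ∩ Ximena ∩ Hassan ∩ Beatriz: 13:30–14:00.
Total common minutes: 30.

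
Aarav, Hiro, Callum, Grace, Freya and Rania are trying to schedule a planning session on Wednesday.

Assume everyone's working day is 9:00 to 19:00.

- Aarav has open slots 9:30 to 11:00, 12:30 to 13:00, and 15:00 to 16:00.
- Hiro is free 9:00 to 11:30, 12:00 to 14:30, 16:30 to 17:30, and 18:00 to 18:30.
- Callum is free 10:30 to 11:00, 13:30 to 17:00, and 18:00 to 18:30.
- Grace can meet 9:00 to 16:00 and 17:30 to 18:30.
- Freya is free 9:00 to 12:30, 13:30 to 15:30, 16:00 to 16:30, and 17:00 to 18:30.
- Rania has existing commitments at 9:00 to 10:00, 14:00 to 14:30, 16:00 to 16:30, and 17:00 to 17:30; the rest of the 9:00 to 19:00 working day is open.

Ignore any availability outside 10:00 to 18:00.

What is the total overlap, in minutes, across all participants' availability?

30 minutes

Rania free within 09:00–19:00: 10:00–14:00, 14:30–16:00, 16:30–17:00, 17:30–19:00.
Aarav ∩ Hiro: 09:30–11:00, 12:30–13:00.
Aarav ∩ Hiro ∩ Callum: 10:30–11:00.
Aarav ∩ Hiro ∩ Callum ∩ Grace: 10:30–11:00.
Aarav ∩ Hiro ∩ Callum ∩ Grace ∩ Freya: 10:30–11:00.
Aarav ∩ Hiro ∩ Callum ∩ Grace ∩ Freya ∩ Rania: 10:30–11:00.
Restricted to 10:00–18:00: 10:30–11:00.
Total common minutes: 30.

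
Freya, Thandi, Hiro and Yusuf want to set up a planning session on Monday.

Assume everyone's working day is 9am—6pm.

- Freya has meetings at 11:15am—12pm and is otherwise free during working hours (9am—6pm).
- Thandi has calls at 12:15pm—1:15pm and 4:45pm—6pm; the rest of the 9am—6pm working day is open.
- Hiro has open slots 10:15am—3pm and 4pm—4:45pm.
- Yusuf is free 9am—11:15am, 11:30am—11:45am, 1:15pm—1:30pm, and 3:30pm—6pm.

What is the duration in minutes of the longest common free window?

60 minutes

Freya free within 09:00–18:00: 09:00–11:15, 12:00–18:00.
Thandi free within 09:00–18:00: 09:00–12:15, 13:15–16:45.
Freya ∩ Thandi: 09:00–11:15, 12:00–12:15, 13:15–16:45.
Freya ∩ Thandi ∩ Hiro: 10:15–11:15, 12:00–12:15, 13:15–15:00, 16:00–16:45.
Freya ∩ Thandi ∩ Hiro ∩ Yusuf: 10:15–11:15, 13:15–13:30, 16:00–16:45.
Common window lengths: 60, 15, 45 min; longest is 60.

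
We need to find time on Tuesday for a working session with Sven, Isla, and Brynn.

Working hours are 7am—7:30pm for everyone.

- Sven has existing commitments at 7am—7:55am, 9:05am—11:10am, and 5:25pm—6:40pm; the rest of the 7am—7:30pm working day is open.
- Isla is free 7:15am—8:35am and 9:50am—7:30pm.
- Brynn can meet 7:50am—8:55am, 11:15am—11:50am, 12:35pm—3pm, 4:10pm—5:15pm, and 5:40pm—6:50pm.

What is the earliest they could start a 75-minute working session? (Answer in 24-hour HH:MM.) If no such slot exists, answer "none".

Sven free within 07:00–19:30: 07:55–09:05, 11:10–17:25, 18:40–19:30.
Sven ∩ Isla: 07:55–08:35, 11:10–17:25, 18:40–19:30.
Sven ∩ Isla ∩ Brynn: 07:55–08:35, 11:15–11:50, 12:35–15:00, 16:10–17:15, 18:40–18:50.
Windows ≥ 75 min: 12:35–15:00.
Earliest such window starts at 12:35.

12:35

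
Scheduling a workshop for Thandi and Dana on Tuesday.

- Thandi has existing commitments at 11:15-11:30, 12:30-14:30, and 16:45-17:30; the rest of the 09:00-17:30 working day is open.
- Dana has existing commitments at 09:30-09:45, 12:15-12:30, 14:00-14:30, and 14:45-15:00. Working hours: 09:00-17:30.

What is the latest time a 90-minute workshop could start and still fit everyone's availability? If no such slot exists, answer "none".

Thandi free within 09:00–17:30: 09:00–11:15, 11:30–12:30, 14:30–16:45.
Dana free within 09:00–17:30: 09:00–09:30, 09:45–12:15, 12:30–14:00, 14:30–14:45, 15:00–17:30.
Thandi ∩ Dana: 09:00–09:30, 09:45–11:15, 11:30–12:15, 14:30–14:45, 15:00–16:45.
Windows ≥ 90 min: 09:45–11:15, 15:00–16:45.
Latest start in the last window 15:00–16:45 is 16:45 − 90 min = 15:15.

15:15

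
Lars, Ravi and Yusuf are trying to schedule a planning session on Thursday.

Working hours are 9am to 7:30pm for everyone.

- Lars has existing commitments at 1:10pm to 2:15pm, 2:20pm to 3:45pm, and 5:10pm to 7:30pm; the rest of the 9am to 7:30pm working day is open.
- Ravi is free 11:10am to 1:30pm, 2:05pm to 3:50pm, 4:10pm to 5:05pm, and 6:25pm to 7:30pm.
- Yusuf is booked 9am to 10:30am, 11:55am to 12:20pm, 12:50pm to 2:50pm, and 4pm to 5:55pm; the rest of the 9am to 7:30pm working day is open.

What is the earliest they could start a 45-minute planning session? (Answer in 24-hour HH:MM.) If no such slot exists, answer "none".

Lars free within 09:00–19:30: 09:00–13:10, 14:15–14:20, 15:45–17:10.
Yusuf free within 09:00–19:30: 10:30–11:55, 12:20–12:50, 14:50–16:00, 17:55–19:30.
Lars ∩ Ravi: 11:10–13:10, 14:15–14:20, 15:45–15:50, 16:10–17:05.
Lars ∩ Ravi ∩ Yusuf: 11:10–11:55, 12:20–12:50, 15:45–15:50.
Windows ≥ 45 min: 11:10–11:55.
Earliest such window starts at 11:10.

11:10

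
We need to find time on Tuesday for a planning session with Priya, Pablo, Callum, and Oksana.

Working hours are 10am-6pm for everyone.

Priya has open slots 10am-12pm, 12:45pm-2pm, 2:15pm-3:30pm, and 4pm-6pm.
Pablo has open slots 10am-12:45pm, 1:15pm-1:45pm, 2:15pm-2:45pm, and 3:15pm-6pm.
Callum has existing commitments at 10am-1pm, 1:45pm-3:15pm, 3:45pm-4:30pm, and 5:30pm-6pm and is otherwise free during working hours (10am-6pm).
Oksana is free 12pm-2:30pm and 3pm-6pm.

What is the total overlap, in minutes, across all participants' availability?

105 minutes

Callum free within 10:00–18:00: 13:00–13:45, 15:15–15:45, 16:30–17:30.
Priya ∩ Pablo: 10:00–12:00, 13:15–13:45, 14:15–14:45, 15:15–15:30, 16:00–18:00.
Priya ∩ Pablo ∩ Callum: 13:15–13:45, 15:15–15:30, 16:30–17:30.
Priya ∩ Pablo ∩ Callum ∩ Oksana: 13:15–13:45, 15:15–15:30, 16:30–17:30.
Total common minutes: 30 + 15 + 60 = 105.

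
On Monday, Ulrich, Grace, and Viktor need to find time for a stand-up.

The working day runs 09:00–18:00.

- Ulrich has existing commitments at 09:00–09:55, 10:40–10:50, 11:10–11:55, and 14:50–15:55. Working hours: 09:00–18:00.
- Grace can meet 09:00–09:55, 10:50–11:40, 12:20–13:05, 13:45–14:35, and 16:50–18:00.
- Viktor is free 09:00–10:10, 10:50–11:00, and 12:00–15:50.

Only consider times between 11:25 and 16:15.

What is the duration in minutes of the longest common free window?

50 minutes

Ulrich free within 09:00–18:00: 09:55–10:40, 10:50–11:10, 11:55–14:50, 15:55–18:00.
Ulrich ∩ Grace: 10:50–11:10, 12:20–13:05, 13:45–14:35, 16:50–18:00.
Ulrich ∩ Grace ∩ Viktor: 10:50–11:00, 12:20–13:05, 13:45–14:35.
Restricted to 11:25–16:15: 12:20–13:05, 13:45–14:35.
Common window lengths: 45, 50 min; longest is 50.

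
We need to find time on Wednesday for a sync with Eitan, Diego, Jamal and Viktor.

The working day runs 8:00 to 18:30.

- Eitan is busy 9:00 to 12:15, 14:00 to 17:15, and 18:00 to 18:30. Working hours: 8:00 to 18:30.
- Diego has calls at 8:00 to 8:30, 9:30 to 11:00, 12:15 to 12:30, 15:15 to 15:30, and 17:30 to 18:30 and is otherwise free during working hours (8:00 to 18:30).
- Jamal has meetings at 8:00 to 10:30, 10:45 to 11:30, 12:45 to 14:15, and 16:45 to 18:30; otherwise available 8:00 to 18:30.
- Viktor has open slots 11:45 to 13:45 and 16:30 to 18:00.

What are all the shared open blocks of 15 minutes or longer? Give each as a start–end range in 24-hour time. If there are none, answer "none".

Eitan free within 08:00–18:30: 08:00–09:00, 12:15–14:00, 17:15–18:00.
Diego free within 08:00–18:30: 08:30–09:30, 11:00–12:15, 12:30–15:15, 15:30–17:30.
Jamal free within 08:00–18:30: 10:30–10:45, 11:30–12:45, 14:15–16:45.
Eitan ∩ Diego: 08:30–09:00, 12:30–14:00, 17:15–17:30.
Eitan ∩ Diego ∩ Jamal: 12:30–12:45.
Eitan ∩ Diego ∩ Jamal ∩ Viktor: 12:30–12:45.
Windows ≥ 15 min: 12:30–12:45.

12:30–12:45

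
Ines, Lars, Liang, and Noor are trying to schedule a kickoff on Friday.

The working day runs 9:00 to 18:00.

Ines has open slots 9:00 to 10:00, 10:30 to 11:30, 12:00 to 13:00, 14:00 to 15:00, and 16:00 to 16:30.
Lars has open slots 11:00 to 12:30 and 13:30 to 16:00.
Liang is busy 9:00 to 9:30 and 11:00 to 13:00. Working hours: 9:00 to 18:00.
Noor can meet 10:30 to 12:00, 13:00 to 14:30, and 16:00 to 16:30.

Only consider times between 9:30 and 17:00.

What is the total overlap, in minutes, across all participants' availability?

30 minutes

Liang free within 09:00–18:00: 09:30–11:00, 13:00–18:00.
Ines ∩ Lars: 11:00–11:30, 12:00–12:30, 14:00–15:00.
Ines ∩ Lars ∩ Liang: 14:00–15:00.
Ines ∩ Lars ∩ Liang ∩ Noor: 14:00–14:30.
Restricted to 09:30–17:00: 14:00–14:30.
Total common minutes: 30.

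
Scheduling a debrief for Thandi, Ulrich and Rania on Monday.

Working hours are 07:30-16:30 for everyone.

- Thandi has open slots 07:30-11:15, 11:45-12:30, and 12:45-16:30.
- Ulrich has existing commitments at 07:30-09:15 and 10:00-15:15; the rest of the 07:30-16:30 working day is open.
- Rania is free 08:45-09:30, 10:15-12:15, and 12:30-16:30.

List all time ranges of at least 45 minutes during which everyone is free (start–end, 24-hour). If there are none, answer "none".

Ulrich free within 07:30–16:30: 09:15–10:00, 15:15–16:30.
Thandi ∩ Ulrich: 09:15–10:00, 15:15–16:30.
Thandi ∩ Ulrich ∩ Rania: 09:15–09:30, 15:15–16:30.
Windows ≥ 45 min: 15:15–16:30.

15:15–16:30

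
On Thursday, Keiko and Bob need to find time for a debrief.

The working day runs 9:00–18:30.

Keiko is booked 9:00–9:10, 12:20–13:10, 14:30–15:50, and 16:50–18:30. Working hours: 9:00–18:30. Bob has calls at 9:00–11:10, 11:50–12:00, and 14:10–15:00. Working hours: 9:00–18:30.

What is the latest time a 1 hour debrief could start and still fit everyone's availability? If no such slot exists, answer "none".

15:50

Keiko free within 09:00–18:30: 09:10–12:20, 13:10–14:30, 15:50–16:50.
Bob free within 09:00–18:30: 11:10–11:50, 12:00–14:10, 15:00–18:30.
Keiko ∩ Bob: 11:10–11:50, 12:00–12:20, 13:10–14:10, 15:50–16:50.
Windows ≥ 60 min: 13:10–14:10, 15:50–16:50.
Latest start in the last window 15:50–16:50 is 16:50 − 60 min = 15:50.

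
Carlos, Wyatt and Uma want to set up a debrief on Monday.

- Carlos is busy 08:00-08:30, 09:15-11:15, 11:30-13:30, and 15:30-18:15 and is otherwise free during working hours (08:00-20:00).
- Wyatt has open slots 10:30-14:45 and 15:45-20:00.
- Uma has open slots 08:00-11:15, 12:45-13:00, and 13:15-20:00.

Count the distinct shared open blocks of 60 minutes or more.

2

Carlos free within 08:00–20:00: 08:30–09:15, 11:15–11:30, 13:30–15:30, 18:15–20:00.
Carlos ∩ Wyatt: 11:15–11:30, 13:30–14:45, 18:15–20:00.
Carlos ∩ Wyatt ∩ Uma: 13:30–14:45, 18:15–20:00.
Windows ≥ 60 min: 13:30–14:45, 18:15–20:00.
That's 2 windows.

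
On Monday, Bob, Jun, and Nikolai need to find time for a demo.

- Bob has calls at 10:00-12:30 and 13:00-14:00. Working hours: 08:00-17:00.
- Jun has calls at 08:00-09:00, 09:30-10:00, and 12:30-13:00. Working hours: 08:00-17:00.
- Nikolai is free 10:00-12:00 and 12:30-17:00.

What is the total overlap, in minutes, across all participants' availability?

Bob free within 08:00–17:00: 08:00–10:00, 12:30–13:00, 14:00–17:00.
Jun free within 08:00–17:00: 09:00–09:30, 10:00–12:30, 13:00–17:00.
Bob ∩ Jun: 09:00–09:30, 14:00–17:00.
Bob ∩ Jun ∩ Nikolai: 14:00–17:00.
Total common minutes: 180.

180 minutes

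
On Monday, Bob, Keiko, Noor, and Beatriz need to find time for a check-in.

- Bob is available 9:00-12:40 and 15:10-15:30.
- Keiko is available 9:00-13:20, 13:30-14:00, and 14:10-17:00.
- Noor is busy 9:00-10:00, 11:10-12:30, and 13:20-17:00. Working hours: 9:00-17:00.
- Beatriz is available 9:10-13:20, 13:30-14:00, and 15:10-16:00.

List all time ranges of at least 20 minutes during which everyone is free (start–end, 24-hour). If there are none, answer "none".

10:00–11:10

Noor free within 09:00–17:00: 10:00–11:10, 12:30–13:20.
Bob ∩ Keiko: 09:00–12:40, 15:10–15:30.
Bob ∩ Keiko ∩ Noor: 10:00–11:10, 12:30–12:40.
Bob ∩ Keiko ∩ Noor ∩ Beatriz: 10:00–11:10, 12:30–12:40.
Windows ≥ 20 min: 10:00–11:10.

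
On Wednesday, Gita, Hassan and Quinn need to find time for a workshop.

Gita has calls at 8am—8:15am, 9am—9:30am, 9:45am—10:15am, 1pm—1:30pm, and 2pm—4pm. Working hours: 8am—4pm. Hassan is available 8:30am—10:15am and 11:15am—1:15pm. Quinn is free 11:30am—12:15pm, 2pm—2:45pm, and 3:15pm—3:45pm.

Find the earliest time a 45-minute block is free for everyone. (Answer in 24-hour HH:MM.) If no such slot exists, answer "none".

11:30

Gita free within 08:00–16:00: 08:15–09:00, 09:30–09:45, 10:15–13:00, 13:30–14:00.
Gita ∩ Hassan: 08:30–09:00, 09:30–09:45, 11:15–13:00.
Gita ∩ Hassan ∩ Quinn: 11:30–12:15.
Windows ≥ 45 min: 11:30–12:15.
Earliest such window starts at 11:30.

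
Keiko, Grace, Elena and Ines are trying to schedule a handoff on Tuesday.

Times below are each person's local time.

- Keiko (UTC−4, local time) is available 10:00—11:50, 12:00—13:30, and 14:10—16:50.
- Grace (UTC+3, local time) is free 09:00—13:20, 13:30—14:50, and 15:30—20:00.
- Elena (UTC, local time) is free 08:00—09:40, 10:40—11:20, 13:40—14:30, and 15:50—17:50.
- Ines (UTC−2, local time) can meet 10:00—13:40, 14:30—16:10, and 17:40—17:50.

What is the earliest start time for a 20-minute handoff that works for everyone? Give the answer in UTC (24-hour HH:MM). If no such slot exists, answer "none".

14:00

Keiko → UTC: 14:00–15:50, 16:00–17:30, 18:10–20:50.
Grace → UTC: 06:00–10:20, 10:30–11:50, 12:30–17:00.
Elena → UTC: 08:00–09:40, 10:40–11:20, 13:40–14:30, 15:50–17:50.
Ines → UTC: 12:00–15:40, 16:30–18:10, 19:40–19:50.
Keiko ∩ Grace: 14:00–15:50, 16:00–17:00.
Keiko ∩ Grace ∩ Elena: 14:00–14:30, 16:00–17:00.
Keiko ∩ Grace ∩ Elena ∩ Ines: 14:00–14:30, 16:30–17:00.
Windows ≥ 20 min: 14:00–14:30, 16:30–17:00.
Earliest such window starts at 14:00.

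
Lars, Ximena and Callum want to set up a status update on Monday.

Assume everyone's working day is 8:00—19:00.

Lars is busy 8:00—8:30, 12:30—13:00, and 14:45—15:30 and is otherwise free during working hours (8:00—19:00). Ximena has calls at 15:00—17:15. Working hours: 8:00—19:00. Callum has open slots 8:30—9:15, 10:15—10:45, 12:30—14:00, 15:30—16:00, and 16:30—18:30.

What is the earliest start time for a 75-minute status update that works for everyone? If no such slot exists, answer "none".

Lars free within 08:00–19:00: 08:30–12:30, 13:00–14:45, 15:30–19:00.
Ximena free within 08:00–19:00: 08:00–15:00, 17:15–19:00.
Lars ∩ Ximena: 08:30–12:30, 13:00–14:45, 17:15–19:00.
Lars ∩ Ximena ∩ Callum: 08:30–09:15, 10:15–10:45, 13:00–14:00, 17:15–18:30.
Windows ≥ 75 min: 17:15–18:30.
Earliest such window starts at 17:15.

17:15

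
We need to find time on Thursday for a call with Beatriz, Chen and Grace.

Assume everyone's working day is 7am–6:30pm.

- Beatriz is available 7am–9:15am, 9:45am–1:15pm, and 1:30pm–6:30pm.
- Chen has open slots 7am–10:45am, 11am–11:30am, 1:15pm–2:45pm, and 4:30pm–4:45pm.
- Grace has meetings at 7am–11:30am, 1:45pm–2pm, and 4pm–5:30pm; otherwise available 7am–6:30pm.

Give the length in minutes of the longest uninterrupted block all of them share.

45 minutes

Grace free within 07:00–18:30: 11:30–13:45, 14:00–16:00, 17:30–18:30.
Beatriz ∩ Chen: 07:00–09:15, 09:45–10:45, 11:00–11:30, 13:30–14:45, 16:30–16:45.
Beatriz ∩ Chen ∩ Grace: 13:30–13:45, 14:00–14:45.
Common window lengths: 15, 45 min; longest is 45.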